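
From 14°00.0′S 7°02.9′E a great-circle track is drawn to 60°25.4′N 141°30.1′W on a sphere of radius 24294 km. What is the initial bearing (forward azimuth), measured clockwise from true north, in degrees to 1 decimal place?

340.9°

With φ₁ = -0.2443, φ₂ = 1.0546, Δλ = -2.5927 rad, the forward-azimuth formula gives
θ = atan2( sin Δλ cos φ₂ , cos φ₁ sin φ₂ − sin φ₁ cos φ₂ cos Δλ ) = atan2(-0.2575, 0.7420) = -19.14°.
Adding 360° brings this into [0°, 360°): 340.9°.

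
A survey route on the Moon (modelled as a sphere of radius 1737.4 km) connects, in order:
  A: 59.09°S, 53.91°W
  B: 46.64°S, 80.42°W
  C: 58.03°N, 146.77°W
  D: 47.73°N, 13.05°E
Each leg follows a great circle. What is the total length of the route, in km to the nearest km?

Leg A→B: central angle 0.3499 rad, distance 607.9 km.
Leg B→C: central angle 2.0612 rad, distance 3581.1 km.
Leg C→D: central angle 1.2729 rad, distance 2211.6 km.
Total: 607.9 + 3581.1 + 2211.6 ≈ 6401 km.

6401 km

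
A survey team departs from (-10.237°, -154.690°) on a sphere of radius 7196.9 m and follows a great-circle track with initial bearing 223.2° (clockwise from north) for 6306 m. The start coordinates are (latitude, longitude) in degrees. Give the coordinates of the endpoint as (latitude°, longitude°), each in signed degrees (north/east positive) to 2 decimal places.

-41.68°, 160.55°

Angular distance δ = d/R = 6306/7196.9 = 0.87621 rad; initial bearing θ = 3.8956 rad.
sin φ₂ = sin φ₁ cos δ + cos φ₁ sin δ cos θ = (-0.1777)(0.6401) + (0.9841)(0.7683)(-0.7290) = -0.6649, so φ₂ = -41.68°.
Δλ = atan2(sin θ sin δ cos φ₁, cos δ − sin φ₁ sin φ₂) = atan2(-0.5176, 0.5219) = -44.762°.
λ₂ = -154.690° − 44.762° = -199.45° → 160.55° after wrapping to (−180°, 180°].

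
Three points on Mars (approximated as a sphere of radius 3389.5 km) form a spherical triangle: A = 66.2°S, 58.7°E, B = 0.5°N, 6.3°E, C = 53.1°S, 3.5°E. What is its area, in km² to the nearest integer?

Side lengths (central angles): a = 0.9364, b = 0.5157, c = 1.3303 rad; semiperimeter s = 1.3912.
By l'Huilier's theorem, tan(E/4) = √[tan(s/2) tan((s−a)/2) tan((s−b)/2) tan((s−c)/2)], giving spherical excess E = 0.2097 rad.
Area = E·R² = 0.2097 × (3389.5)² ≈ 2409266 km².

2409266 km²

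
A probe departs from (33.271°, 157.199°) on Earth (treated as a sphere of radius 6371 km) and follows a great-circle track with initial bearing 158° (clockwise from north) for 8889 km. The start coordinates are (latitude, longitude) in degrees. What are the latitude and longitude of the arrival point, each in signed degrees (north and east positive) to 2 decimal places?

-41.87°, -173.11°

Angular distance δ = d/R = 8889/6371 = 1.39523 rad; initial bearing θ = 2.7576 rad.
sin φ₂ = sin φ₁ cos δ + cos φ₁ sin δ cos θ = (0.5486)(0.1747) + (0.8361)(0.9846)(-0.9272) = -0.6675, so φ₂ = -41.87°.
Δλ = atan2(sin θ sin δ cos φ₁, cos δ − sin φ₁ sin φ₂) = atan2(0.3084, 0.5408) = 29.692°.
λ₂ = 157.199° + 29.692° = 186.89° → -173.11° after wrapping to (−180°, 180°].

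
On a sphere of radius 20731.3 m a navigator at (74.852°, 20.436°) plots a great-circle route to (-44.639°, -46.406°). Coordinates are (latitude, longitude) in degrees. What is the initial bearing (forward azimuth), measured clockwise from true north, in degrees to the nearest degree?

235°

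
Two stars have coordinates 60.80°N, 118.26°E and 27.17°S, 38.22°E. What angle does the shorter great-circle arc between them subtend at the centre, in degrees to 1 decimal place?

108.9°

With latitudes φ₁ = 60.800°, φ₂ = -27.170° and longitude difference Δλ = -80.040°:
Haversine: a = sin²(Δφ/2) + cos φ₁ cos φ₂ sin²(Δλ/2) = 0.4823 + (0.4879)(0.8897)(0.4135) = 0.66177.
Central angle c = 2·arcsin(√a) = 1.90026 rad.
So the angular separation is 108.9°.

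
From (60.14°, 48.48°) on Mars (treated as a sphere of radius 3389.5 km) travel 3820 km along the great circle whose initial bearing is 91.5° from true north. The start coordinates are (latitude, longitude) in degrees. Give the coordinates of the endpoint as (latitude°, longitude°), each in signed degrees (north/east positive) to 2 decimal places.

Angular distance δ = d/R = 3820/3389.5 = 1.12701 rad; initial bearing θ = 1.5970 rad.
sin φ₂ = sin φ₁ cos δ + cos φ₁ sin δ cos θ = (0.8672)(0.4294) + (0.4979)(0.9031)(-0.0262) = 0.3606, so φ₂ = 21.14°.
Δλ = atan2(sin θ sin δ cos φ₁, cos δ − sin φ₁ sin φ₂) = atan2(0.4495, 0.1166) = 75.453°.
λ₂ = 48.480° + 75.453° = 123.93°.

21.14°, 123.93°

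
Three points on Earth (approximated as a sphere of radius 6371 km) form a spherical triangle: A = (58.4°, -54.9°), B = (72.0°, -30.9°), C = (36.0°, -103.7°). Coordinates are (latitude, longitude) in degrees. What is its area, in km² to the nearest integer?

3337267 km²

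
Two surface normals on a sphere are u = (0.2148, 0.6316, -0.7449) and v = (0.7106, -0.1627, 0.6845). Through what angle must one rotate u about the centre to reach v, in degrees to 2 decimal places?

117.39°

u·v = -0.4600; |u| = 1.0000, |v| = 1.0000.
cos θ = (u·v)/(|u||v|) = -0.4600, so θ = 117.39°.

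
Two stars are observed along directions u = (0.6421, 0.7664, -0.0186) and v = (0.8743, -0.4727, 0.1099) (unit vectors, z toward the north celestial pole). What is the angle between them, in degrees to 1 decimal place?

78.6°

u·v = 0.1971; |u| = 1.0000, |v| = 1.0000.
cos θ = (u·v)/(|u||v|) = 0.1971, so θ = 78.6°.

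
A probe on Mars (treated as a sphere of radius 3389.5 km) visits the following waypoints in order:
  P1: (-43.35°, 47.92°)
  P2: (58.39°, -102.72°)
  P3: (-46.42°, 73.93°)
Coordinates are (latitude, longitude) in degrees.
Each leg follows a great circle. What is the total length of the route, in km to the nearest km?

19186 km

Leg P1→P2: central angle 2.7308 rad, distance 9255.9 km.
Leg P2→P3: central angle 2.9297 rad, distance 9930.3 km.
Total: 9255.9 + 9930.3 ≈ 19186 km.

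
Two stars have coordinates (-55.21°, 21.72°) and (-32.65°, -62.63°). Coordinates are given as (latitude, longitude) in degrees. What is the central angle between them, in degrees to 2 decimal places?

60.64°

Let φ₁ = -0.9636 rad, φ₂ = -0.5699 rad, and Δλ = -1.4722 rad.
Haversine: a = sin²(Δφ/2) + cos φ₁ cos φ₂ sin²(Δλ/2) = 0.0383 + (0.5706)(0.8420)(0.4508) = 0.25482.
Central angle c = 2·arcsin(√a) = 1.05829 rad.
So the angular separation is 60.64°.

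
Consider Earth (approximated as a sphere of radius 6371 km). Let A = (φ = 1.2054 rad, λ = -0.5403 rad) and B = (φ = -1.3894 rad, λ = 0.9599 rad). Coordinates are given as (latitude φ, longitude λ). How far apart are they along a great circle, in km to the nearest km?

17355 km

Let φ₁ = 1.2054 rad, φ₂ = -1.3894 rad, and Δλ = 1.5002 rad.
cos c = sin φ₁ sin φ₂ + cos φ₁ cos φ₂ cos Δλ = (0.9340)(-0.9836) + (0.3573)(0.1804)(0.0705) = -0.91411,
so c = arccos(-0.91411) = 2.72411 rad.
Distance = R·c = 6371 × 2.7241 ≈ 17355 km.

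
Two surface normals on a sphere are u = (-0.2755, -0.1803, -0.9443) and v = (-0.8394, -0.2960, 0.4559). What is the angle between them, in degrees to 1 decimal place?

98.4°

u·v = -0.1459; |u| = 1.0001, |v| = 1.0000.
cos θ = (u·v)/(|u||v|) = -0.1459, so θ = 98.4°.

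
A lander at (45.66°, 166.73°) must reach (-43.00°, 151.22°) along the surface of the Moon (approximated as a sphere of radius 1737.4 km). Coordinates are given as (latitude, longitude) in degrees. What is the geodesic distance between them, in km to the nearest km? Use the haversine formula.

With latitudes φ₁ = 45.660°, φ₂ = -43.000° and longitude difference Δλ = -15.510°:
Haversine: a = sin²(Δφ/2) + cos φ₁ cos φ₂ sin²(Δλ/2) = 0.4883 + (0.6989)(0.7314)(0.0182) = 0.49761.
Central angle c = 2·arcsin(√a) = 1.56603 rad.
Distance = R·c = 1737.4 × 1.5660 ≈ 2721 km.

2721 km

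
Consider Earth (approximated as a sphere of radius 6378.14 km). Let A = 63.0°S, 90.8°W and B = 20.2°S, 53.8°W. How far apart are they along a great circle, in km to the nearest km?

With latitudes φ₁ = -63.000°, φ₂ = -20.200° and longitude difference Δλ = 37.000°:
cos c = sin φ₁ sin φ₂ + cos φ₁ cos φ₂ cos Δλ = (-0.8910)(-0.3453) + (0.4540)(0.9385)(0.7986) = 0.64794,
so c = arccos(0.64794) = 0.86593 rad.
Distance = R·c = 6378.14 × 0.8659 ≈ 5523 km.

5523 km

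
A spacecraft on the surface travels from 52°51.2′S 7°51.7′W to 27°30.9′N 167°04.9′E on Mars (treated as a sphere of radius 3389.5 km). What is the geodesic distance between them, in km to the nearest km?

With latitudes φ₁ = -52.853°, φ₂ = 27.515° and longitude difference Δλ = 174.943°:
cos c = sin φ₁ sin φ₂ + cos φ₁ cos φ₂ cos Δλ = (-0.7971)(0.4620) + (0.6039)(0.8869)(-0.9961) = -0.90171,
so c = arccos(-0.90171) = 2.69451 rad.
Distance = R·c = 3389.5 × 2.6945 ≈ 9133 km.

9133 km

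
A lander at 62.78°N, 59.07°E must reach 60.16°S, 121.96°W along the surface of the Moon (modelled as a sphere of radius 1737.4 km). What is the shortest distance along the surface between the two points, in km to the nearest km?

5377 km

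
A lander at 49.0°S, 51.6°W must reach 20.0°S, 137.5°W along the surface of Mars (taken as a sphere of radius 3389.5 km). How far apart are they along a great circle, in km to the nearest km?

4284 km

Let φ₁ = -0.8552 rad, φ₂ = -0.3491 rad, and Δλ = -1.4992 rad.
cos c = sin φ₁ sin φ₂ + cos φ₁ cos φ₂ cos Δλ = (-0.7547)(-0.3420) + (0.6561)(0.9397)(0.0715) = 0.30220,
so c = arccos(0.30220) = 1.26379 rad.
Distance = R·c = 3389.5 × 1.2638 ≈ 4284 km.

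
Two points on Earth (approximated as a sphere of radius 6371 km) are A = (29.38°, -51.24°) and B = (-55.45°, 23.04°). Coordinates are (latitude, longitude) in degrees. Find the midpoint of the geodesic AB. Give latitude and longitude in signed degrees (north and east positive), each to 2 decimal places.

-16.00°, -23.20°

The central angle between A and B is δ = 1.8444 rad.
With f = 0.5, the slerp weights are sin((1−f)δ)/sin δ = 0.8277 and sin(fδ)/sin δ = 0.8277.
Weighted sum of the unit vectors: (0.8277)·(0.5455,-0.6795,0.4906) + (0.8277)·(0.5219,0.2220,-0.8236) = (0.8835, -0.3787, -0.2757).
Converting back: φ = atan2(z, √(x²+y²)) = -16.00°, λ = atan2(y, x) = -23.20°.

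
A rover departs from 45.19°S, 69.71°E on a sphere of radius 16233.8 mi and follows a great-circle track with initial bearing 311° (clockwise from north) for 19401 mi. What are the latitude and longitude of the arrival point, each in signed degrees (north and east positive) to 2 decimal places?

9.78°, 24.28°

Angular distance δ = d/R = 19401/16233.8 = 1.19510 rad; initial bearing θ = 5.4280 rad.
sin φ₂ = sin φ₁ cos δ + cos φ₁ sin δ cos θ = (-0.7094)(0.3669) + (0.7048)(0.9303)(0.6561) = 0.1698, so φ₂ = 9.78°.
Δλ = atan2(sin θ sin δ cos φ₁, cos δ − sin φ₁ sin φ₂) = atan2(-0.4948, 0.4874) = -45.432°.
λ₂ = 69.710° − 45.432° = 24.28°.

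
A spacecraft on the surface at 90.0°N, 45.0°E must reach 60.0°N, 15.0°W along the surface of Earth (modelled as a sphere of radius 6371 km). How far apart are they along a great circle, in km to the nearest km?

In radians: φ₁ = 1.5708, φ₂ = 1.0472, Δλ = -60.000° = -1.0472 rad.
Haversine: a = sin²(Δφ/2) + cos φ₁ cos φ₂ sin²(Δλ/2) = 0.0670 + (0.0000)(0.5000)(0.2500) = 0.06699.
Central angle c = 2·arcsin(√a) = 0.52360 rad.
Distance = R·c = 6371 × 0.5236 ≈ 3336 km.

3336 km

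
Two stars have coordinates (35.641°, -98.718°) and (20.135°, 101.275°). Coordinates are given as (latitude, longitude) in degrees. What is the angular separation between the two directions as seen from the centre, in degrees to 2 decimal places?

121.09°

With latitudes φ₁ = 35.641°, φ₂ = 20.135° and longitude difference Δλ = -160.007°:
cos c = sin φ₁ sin φ₂ + cos φ₁ cos φ₂ cos Δλ = (0.5827)(0.3442) + (0.8127)(0.9389)(-0.9397) = -0.51645,
so c = arccos(-0.51645) = 2.11349 rad.
So the angular separation is 121.09°.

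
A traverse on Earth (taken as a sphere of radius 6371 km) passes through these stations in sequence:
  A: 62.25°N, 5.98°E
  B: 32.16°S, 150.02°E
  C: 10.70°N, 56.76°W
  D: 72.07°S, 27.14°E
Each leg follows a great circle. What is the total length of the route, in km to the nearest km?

Leg A→B: central angle 2.4818 rad, distance 15811.6 km.
Leg B→C: central angle 2.5708 rad, distance 16378.3 km.
Leg C→D: central angle 1.7158 rad, distance 10931.4 km.
Total: 15811.6 + 16378.3 + 10931.4 ≈ 43121 km.

43121 km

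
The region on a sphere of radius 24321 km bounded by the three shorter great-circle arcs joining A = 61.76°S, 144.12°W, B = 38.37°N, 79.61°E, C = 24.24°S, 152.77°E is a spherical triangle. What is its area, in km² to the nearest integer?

421954418 km²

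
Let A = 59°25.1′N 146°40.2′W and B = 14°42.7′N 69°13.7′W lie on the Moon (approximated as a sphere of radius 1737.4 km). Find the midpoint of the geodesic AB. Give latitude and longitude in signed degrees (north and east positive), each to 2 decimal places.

43.21°, -93.97°

Central angle δ = 1.2391 rad. Interpolating on the sphere with fraction f = 0.5:
P = [sin((1−f)δ)·A + sin(fδ)·B] / sin δ = 0.6141·A + 0.6141·B in Cartesian coordinates,
giving P = (-0.0504, -0.7271, 0.6847), i.e. latitude 43.21°, longitude -93.97°.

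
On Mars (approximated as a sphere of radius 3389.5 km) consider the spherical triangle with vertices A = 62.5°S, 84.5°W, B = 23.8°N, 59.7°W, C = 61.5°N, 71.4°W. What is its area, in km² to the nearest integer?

Side lengths (central angles): a = 0.6727, b = 2.1711, c = 1.5452 rad; semiperimeter s = 2.1945.
By l'Huilier's theorem, tan(E/4) = √[tan(s/2) tan((s−a)/2) tan((s−b)/2) tan((s−c)/2)], giving spherical excess E = 0.3412 rad.
Area = E·R² = 0.3412 × (3389.5)² ≈ 3920153 km².

3920153 km²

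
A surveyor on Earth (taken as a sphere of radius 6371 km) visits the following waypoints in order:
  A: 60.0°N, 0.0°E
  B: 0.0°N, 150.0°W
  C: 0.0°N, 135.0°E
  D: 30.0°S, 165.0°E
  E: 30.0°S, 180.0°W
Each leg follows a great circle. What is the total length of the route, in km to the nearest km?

Leg A→B: central angle 2.0186 rad, distance 12860.7 km.
Leg B→C: central angle 1.3090 rad, distance 8339.6 km.
Leg C→D: central angle 0.7227 rad, distance 4604.5 km.
Leg D→E: central angle 0.2266 rad, distance 1443.4 km.
Total: 12860.7 + 8339.6 + 4604.5 + 1443.4 ≈ 27248 km.

27248 km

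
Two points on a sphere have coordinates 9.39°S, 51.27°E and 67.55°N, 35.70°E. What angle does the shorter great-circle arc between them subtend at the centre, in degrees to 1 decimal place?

In radians: φ₁ = -0.1639, φ₂ = 1.1790, Δλ = -15.570° = -0.2717 rad.
cos c = sin φ₁ sin φ₂ + cos φ₁ cos φ₂ cos Δλ = (-0.1632)(0.9242) + (0.9866)(0.3819)(0.9633) = 0.21215,
so c = arccos(0.21215) = 1.35703 rad.
So the angular separation is 77.8°.

77.8°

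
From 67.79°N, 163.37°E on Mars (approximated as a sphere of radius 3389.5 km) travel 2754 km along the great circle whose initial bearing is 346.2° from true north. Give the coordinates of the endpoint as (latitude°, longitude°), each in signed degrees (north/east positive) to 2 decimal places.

64.58°, 7.16°

Angular distance δ = d/R = 2754/3389.5 = 0.81251 rad; initial bearing θ = 6.0423 rad.
sin φ₂ = sin φ₁ cos δ + cos φ₁ sin δ cos θ = (0.9258)(0.6877) + (0.3780)(0.7260)(0.9711) = 0.9032, so φ₂ = 64.58°.
Δλ = atan2(sin θ sin δ cos φ₁, cos δ − sin φ₁ sin φ₂) = atan2(-0.0655, -0.1485) = -156.208°.
λ₂ = 163.370° − 156.208° = 7.16°.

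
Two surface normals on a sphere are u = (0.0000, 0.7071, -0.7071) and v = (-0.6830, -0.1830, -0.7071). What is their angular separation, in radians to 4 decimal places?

1.1911 rad

u·v = 0.3706; |u| = 1.0000, |v| = 1.0000.
cos θ = (u·v)/(|u||v|) = 0.3706, so θ = 1.1911 rad.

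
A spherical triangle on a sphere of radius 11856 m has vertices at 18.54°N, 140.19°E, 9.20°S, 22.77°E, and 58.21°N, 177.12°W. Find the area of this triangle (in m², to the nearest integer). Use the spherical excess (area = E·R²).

Side lengths (central angles): a = 2.2458, b = 0.8797, c = 2.0735 rad; semiperimeter s = 2.5995.
By l'Huilier's theorem, tan(E/4) = √[tan(s/2) tan((s−a)/2) tan((s−b)/2) tan((s−c)/2)], giving spherical excess E = 1.6862 rad.
Area = E·R² = 1.6862 × (11856)² ≈ 237023367 m².

237023367 m²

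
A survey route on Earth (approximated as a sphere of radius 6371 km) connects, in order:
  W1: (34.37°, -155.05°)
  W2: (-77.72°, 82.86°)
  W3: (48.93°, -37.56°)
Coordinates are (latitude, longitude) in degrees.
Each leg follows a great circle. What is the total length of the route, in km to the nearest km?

30467 km

Leg W1→W2: central angle 2.2717 rad, distance 14472.8 km.
Leg W2→W3: central angle 2.5105 rad, distance 15994.7 km.
Total: 14472.8 + 15994.7 ≈ 30467 km.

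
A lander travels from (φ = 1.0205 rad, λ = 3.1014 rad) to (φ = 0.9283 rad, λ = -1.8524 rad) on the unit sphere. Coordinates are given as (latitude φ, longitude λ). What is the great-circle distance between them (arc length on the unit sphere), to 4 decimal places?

Let φ₁ = 1.0205 rad, φ₂ = 0.9283 rad, and Δλ = 1.3294 rad.
cos c = sin φ₁ sin φ₂ + cos φ₁ cos φ₂ cos Δλ = (0.8524)(0.8006) + (0.5229)(0.5992)(0.2391) = 0.75732,
so c = arccos(0.75732) = 0.71160 rad.
On the unit sphere the arc length equals the central angle: 0.7116.

0.7116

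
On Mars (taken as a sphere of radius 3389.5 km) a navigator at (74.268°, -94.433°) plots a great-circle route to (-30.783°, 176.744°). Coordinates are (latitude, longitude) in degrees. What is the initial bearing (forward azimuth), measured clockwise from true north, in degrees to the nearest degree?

Δλ = -88.823° = -1.5503 rad.
y = sin Δλ · cos φ₂ = (-0.9998)(0.8591) = -0.8589
x = cos φ₁ sin φ₂ − sin φ₁ cos φ₂ cos Δλ = (0.2711)(-0.5118) − (0.9625)(0.8591)(0.0205) = -0.1558
θ = atan2(y, x) = -100.28°; adding 360° gives 260°.

260°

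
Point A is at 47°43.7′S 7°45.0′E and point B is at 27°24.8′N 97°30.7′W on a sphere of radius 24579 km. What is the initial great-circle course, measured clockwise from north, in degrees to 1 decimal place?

With φ₁ = -0.8330, φ₂ = 0.4785, Δλ = -1.8372 rad, the forward-azimuth formula gives
θ = atan2( sin Δλ cos φ₂ , cos φ₁ sin φ₂ − sin φ₁ cos φ₂ cos Δλ ) = atan2(-0.8564, 0.1368) = -80.93°.
Adding 360° brings this into [0°, 360°): 279.1°.

279.1°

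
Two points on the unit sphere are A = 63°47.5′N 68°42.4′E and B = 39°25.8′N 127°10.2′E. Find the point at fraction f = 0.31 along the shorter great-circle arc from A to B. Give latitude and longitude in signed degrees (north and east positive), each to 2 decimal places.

59.59°, 94.63°

The central angle between A and B is δ = 0.7254 rad.
With f = 0.31, the slerp weights are sin((1−f)δ)/sin δ = 0.7233 and sin(fδ)/sin δ = 0.3361.
Weighted sum of the unit vectors: (0.7233)·(0.1604,0.4115,0.8972) + (0.3361)·(-0.4667,0.6155,0.6351) = (-0.0408, 0.5045, 0.8624).
Converting back: φ = atan2(z, √(x²+y²)) = 59.59°, λ = atan2(y, x) = 94.63°.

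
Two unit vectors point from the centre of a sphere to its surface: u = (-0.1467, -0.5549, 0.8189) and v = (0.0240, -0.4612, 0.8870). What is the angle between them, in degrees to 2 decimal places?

11.84°

u·v = 0.9788; |u| = 1.0000, |v| = 1.0000.
cos θ = (u·v)/(|u||v|) = 0.9787, so θ = 11.84°.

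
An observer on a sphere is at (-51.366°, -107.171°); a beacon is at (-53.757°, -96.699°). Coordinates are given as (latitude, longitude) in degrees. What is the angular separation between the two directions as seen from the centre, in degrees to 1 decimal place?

In radians: φ₁ = -0.8965, φ₂ = -0.9382, Δλ = 10.472° = 0.1828 rad.
cos c = sin φ₁ sin φ₂ + cos φ₁ cos φ₂ cos Δλ = (-0.7812)(-0.8065) + (0.6243)(0.5912)(0.9833) = 0.99298,
so c = arccos(0.99298) = 0.11855 rad.
So the angular separation is 6.8°.

6.8°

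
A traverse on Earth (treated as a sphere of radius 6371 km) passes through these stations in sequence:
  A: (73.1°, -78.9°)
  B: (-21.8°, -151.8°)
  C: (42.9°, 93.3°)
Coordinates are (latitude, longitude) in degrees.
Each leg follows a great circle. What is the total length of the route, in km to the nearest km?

25424 km

Leg A→B: central angle 1.8504 rad, distance 11788.8 km.
Leg B→C: central angle 2.1402 rad, distance 13635.5 km.
Total: 11788.8 + 13635.5 ≈ 25424 km.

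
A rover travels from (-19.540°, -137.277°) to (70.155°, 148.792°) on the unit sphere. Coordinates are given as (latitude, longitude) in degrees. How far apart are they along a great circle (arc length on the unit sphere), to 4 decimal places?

1.7988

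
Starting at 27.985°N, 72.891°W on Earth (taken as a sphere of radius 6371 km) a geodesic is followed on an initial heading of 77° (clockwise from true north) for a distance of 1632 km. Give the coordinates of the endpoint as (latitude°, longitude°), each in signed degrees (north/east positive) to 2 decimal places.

Angular distance δ = d/R = 1632/6371 = 0.25616 rad; initial bearing θ = 1.3439 rad.
sin φ₂ = sin φ₁ cos δ + cos φ₁ sin δ cos θ = (0.4692)(0.9674) + (0.8831)(0.2534)(0.2250) = 0.5043, so φ₂ = 30.28°.
Δλ = atan2(sin θ sin δ cos φ₁, cos δ − sin φ₁ sin φ₂) = atan2(0.2180, 0.7308) = 16.612°.
λ₂ = -72.891° + 16.612° = -56.28°.

30.28°, -56.28°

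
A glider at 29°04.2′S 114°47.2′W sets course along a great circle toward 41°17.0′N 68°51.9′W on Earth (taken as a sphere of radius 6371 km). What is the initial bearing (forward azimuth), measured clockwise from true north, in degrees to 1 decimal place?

With φ₁ = -0.5074, φ₂ = 0.7205, Δλ = 0.8015 rad, the forward-azimuth formula gives
θ = atan2( sin Δλ cos φ₂ , cos φ₁ sin φ₂ − sin φ₁ cos φ₂ cos Δλ ) = atan2(0.5398, 0.8307) = 33.02°.
So the initial bearing is 33.0°.

33.0°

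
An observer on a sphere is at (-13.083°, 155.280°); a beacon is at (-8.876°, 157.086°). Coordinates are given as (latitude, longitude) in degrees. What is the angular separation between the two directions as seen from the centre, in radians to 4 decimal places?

With latitudes φ₁ = -13.083°, φ₂ = -8.876° and longitude difference Δλ = 1.806°:
cos c = sin φ₁ sin φ₂ + cos φ₁ cos φ₂ cos Δλ = (-0.2264)(-0.1543) + (0.9740)(0.9880)(0.9995) = 0.99683,
so c = arccos(0.99683) = 0.07968 rad.
So the angular separation is 0.0797 rad.

0.0797 rad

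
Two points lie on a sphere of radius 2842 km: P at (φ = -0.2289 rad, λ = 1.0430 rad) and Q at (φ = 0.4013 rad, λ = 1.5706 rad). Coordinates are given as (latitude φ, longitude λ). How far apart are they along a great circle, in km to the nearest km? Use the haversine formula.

In radians: φ₁ = -0.2289, φ₂ = 0.4013, Δλ = 30.229° = 0.5276 rad.
Haversine: a = sin²(Δφ/2) + cos φ₁ cos φ₂ sin²(Δλ/2) = 0.0960 + (0.9739)(0.9206)(0.0680) = 0.15700.
Central angle c = 2·arcsin(√a) = 0.81482 rad.
Distance = R·c = 2842 × 0.8148 ≈ 2316 km.

2316 km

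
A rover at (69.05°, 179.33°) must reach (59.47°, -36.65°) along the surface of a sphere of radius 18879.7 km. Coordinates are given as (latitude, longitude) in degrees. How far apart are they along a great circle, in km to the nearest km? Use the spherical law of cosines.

16112 km

In radians: φ₁ = 1.2051, φ₂ = 1.0379, Δλ = 144.020° = 2.5136 rad.
cos c = sin φ₁ sin φ₂ + cos φ₁ cos φ₂ cos Δλ = (0.9339)(0.8614) + (0.3576)(0.5080)(-0.8092) = 0.65744,
so c = arccos(0.65744) = 0.85338 rad.
Distance = R·c = 18879.7 × 0.8534 ≈ 16112 km.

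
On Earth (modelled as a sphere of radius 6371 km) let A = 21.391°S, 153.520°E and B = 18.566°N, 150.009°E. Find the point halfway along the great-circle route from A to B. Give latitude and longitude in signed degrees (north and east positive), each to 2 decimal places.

-1.41°, 151.75°

The central angle between A and B is δ = 0.7000 rad.
With f = 0.5, the slerp weights are sin((1−f)δ)/sin δ = 0.5323 and sin(fδ)/sin δ = 0.5323.
Weighted sum of the unit vectors: (0.5323)·(-0.8334,0.4152,-0.3647) + (0.5323)·(-0.8210,0.4738,0.3184) = (-0.8806, 0.4732, -0.0247).
Converting back: φ = atan2(z, √(x²+y²)) = -1.41°, λ = atan2(y, x) = 151.75°.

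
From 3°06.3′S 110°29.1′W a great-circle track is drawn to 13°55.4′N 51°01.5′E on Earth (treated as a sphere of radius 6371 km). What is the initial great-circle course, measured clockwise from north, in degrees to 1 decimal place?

58.3°

With φ₁ = -0.0542, φ₂ = 0.2430, Δλ = 2.8189 rad, the forward-azimuth formula gives
θ = atan2( sin Δλ cos φ₂ , cos φ₁ sin φ₂ − sin φ₁ cos φ₂ cos Δλ ) = atan2(0.3078, 0.1904) = 58.26°.
So the initial bearing is 58.3°.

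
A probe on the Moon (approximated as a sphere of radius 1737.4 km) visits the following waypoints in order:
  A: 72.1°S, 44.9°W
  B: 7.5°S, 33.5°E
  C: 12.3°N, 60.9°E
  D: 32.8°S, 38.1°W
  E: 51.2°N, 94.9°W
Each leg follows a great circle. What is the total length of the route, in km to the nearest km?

9545 km

Leg A→B: central angle 1.3842 rad, distance 2405.0 km.
Leg B→C: central angle 0.5877 rad, distance 1021.1 km.
Leg C→D: central angle 1.8172 rad, distance 3157.1 km.
Leg D→E: central angle 1.7050 rad, distance 2962.2 km.
Total: 2405.0 + 1021.1 + 3157.1 + 2962.2 ≈ 9545 km.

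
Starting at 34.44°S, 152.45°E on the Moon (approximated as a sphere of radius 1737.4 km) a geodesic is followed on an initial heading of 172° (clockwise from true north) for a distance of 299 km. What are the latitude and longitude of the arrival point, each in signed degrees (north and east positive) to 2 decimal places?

-44.19°, 154.35°

Angular distance δ = d/R = 299/1737.4 = 0.17210 rad; initial bearing θ = 3.0020 rad.
sin φ₂ = sin φ₁ cos δ + cos φ₁ sin δ cos θ = (-0.5655)(0.9852) + (0.8247)(0.1712)(-0.9903) = -0.6970, so φ₂ = -44.19°.
Δλ = atan2(sin θ sin δ cos φ₁, cos δ − sin φ₁ sin φ₂) = atan2(0.0197, 0.5910) = 1.905°.
λ₂ = 152.450° + 1.905° = 154.35°.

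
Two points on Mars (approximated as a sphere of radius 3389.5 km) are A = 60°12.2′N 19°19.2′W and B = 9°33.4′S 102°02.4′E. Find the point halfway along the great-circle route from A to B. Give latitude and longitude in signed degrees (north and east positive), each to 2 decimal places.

Central angle δ = 1.9813 rad. Interpolating on the sphere with fraction f = 0.5:
P = [sin((1−f)δ)·A + sin(fδ)·B] / sin δ = 0.9122·A + 0.9122·B in Cartesian coordinates,
giving P = (0.2401, 0.7298, 0.6401), i.e. latitude 39.80°, longitude 71.79°.

39.80°, 71.79°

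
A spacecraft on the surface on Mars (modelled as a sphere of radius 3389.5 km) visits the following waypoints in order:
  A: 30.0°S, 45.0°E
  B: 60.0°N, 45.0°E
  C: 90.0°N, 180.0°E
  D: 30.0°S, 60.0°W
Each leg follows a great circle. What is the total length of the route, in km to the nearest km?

Leg A→B: central angle 1.5708 rad, distance 5324.2 km.
Leg B→C: central angle 0.5236 rad, distance 1774.7 km.
Leg C→D: central angle 2.0944 rad, distance 7099.0 km.
Total: 5324.2 + 1774.7 + 7099.0 ≈ 14198 km.

14198 km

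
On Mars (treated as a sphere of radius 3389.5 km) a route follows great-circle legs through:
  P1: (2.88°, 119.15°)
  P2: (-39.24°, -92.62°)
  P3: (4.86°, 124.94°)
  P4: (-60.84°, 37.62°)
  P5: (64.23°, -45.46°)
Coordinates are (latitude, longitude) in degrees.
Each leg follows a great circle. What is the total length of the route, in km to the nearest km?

Leg P1→P2: central angle 2.3315 rad, distance 7902.5 km.
Leg P2→P3: central angle 2.2988 rad, distance 7791.6 km.
Leg P3→P4: central angle 1.6221 rad, distance 5498.1 km.
Leg P4→P5: central angle 2.4355 rad, distance 8255.1 km.
Total: 7902.5 + 7791.6 + 5498.1 + 8255.1 ≈ 29447 km.

29447 km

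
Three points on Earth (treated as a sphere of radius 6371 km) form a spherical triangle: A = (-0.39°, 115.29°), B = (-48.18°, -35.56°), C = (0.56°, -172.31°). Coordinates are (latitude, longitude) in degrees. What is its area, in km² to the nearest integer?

101876381 km²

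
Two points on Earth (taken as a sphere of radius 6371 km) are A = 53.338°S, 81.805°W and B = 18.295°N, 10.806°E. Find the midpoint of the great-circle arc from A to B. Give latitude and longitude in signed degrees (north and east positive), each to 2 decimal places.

-23.97°, -22.09°

The central angle between A and B is δ = 1.8521 rad.
With f = 0.5, the slerp weights are sin((1−f)δ)/sin δ = 0.8320 and sin(fδ)/sin δ = 0.8320.
Weighted sum of the unit vectors: (0.8320)·(0.0851,-0.5910,-0.8022) + (0.8320)·(0.9326,0.1780,0.3139) = (0.8467, -0.3436, -0.4062).
Converting back: φ = atan2(z, √(x²+y²)) = -23.97°, λ = atan2(y, x) = -22.09°.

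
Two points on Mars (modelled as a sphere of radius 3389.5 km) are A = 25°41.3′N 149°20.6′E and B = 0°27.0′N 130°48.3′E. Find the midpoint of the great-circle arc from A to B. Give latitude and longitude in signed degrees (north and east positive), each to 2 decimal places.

13.24°, 139.59°

The central angle between A and B is δ = 0.5399 rad.
With f = 0.5, the slerp weights are sin((1−f)δ)/sin δ = 0.5188 and sin(fδ)/sin δ = 0.5188.
Weighted sum of the unit vectors: (0.5188)·(-0.7752,0.4595,0.4335) + (0.5188)·(-0.6535,0.7569,0.0079) = (-0.7412, 0.6311, 0.2290).
Converting back: φ = atan2(z, √(x²+y²)) = 13.24°, λ = atan2(y, x) = 139.59°.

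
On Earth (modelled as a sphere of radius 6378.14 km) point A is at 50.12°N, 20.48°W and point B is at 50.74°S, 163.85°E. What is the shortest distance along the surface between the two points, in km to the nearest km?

19723 km

In radians: φ₁ = 0.8748, φ₂ = -0.8856, Δλ = -175.670° = -3.0660 rad.
cos c = sin φ₁ sin φ₂ + cos φ₁ cos φ₂ cos Δλ = (0.7674)(-0.7743) + (0.6412)(0.6328)(-0.9971) = -0.99878,
so c = arccos(-0.99878) = 3.09226 rad.
Distance = R·c = 6378.14 × 3.0923 ≈ 19723 km.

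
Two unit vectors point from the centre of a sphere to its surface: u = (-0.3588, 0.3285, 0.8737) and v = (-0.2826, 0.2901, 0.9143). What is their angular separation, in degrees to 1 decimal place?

5.4°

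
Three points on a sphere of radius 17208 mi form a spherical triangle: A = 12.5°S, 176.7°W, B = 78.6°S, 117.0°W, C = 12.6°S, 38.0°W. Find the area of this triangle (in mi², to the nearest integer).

322073300 mi²

Side lengths (central angles): a = 1.3174, b = 2.3031, c = 1.2561 rad; semiperimeter s = 2.4383.
By l'Huilier's theorem, tan(E/4) = √[tan(s/2) tan((s−a)/2) tan((s−b)/2) tan((s−c)/2)], giving spherical excess E = 1.0877 rad.
Area = E·R² = 1.0877 × (17208)² ≈ 322073300 mi².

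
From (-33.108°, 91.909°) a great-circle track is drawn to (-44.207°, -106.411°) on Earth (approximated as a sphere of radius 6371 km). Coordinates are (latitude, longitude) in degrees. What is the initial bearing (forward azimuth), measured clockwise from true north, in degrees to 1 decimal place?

166.7°

With φ₁ = -0.5778, φ₂ = -0.7716, Δλ = 2.8218 rad, the forward-azimuth formula gives
θ = atan2( sin Δλ cos φ₂ , cos φ₁ sin φ₂ − sin φ₁ cos φ₂ cos Δλ ) = atan2(0.2253, -0.9557) = 166.73°.
So the initial bearing is 166.7°.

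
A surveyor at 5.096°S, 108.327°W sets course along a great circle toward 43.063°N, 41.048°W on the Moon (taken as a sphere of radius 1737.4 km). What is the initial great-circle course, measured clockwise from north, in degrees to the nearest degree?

With φ₁ = -0.0889, φ₂ = 0.7516, Δλ = 1.1742 rad, the forward-azimuth formula gives
θ = atan2( sin Δλ cos φ₂ , cos φ₁ sin φ₂ − sin φ₁ cos φ₂ cos Δλ ) = atan2(0.6739, 0.7052) = 43.70°.
So the initial bearing is 44°.

44°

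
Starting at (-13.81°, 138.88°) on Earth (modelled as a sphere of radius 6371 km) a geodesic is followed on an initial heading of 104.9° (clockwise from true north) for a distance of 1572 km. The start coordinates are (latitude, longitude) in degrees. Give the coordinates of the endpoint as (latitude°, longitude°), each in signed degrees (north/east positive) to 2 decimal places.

Angular distance δ = d/R = 1572/6371 = 0.24674 rad; initial bearing θ = 1.8309 rad.
sin φ₂ = sin φ₁ cos δ + cos φ₁ sin δ cos θ = (-0.2387)(0.9697) + (0.9711)(0.2442)(-0.2571) = -0.2925, so φ₂ = -17.01°.
Δλ = atan2(sin θ sin δ cos φ₁, cos δ − sin φ₁ sin φ₂) = atan2(0.2292, 0.8999) = 14.290°.
λ₂ = 138.880° + 14.290° = 153.17°.

-17.01°, 153.17°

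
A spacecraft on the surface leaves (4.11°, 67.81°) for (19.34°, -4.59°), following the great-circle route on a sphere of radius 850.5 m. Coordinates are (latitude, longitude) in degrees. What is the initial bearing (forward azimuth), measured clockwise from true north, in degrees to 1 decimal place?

289.0°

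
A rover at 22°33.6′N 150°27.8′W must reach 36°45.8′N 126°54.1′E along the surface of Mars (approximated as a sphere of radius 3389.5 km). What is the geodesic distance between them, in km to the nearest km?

Let φ₁ = 0.3937 rad, φ₂ = 0.6416 rad, and Δλ = -1.4423 rad.
Haversine: a = sin²(Δφ/2) + cos φ₁ cos φ₂ sin²(Δλ/2) = 0.0153 + (0.9235)(0.8011)(0.4359) = 0.33777.
Central angle c = 2·arcsin(√a) = 1.24036 rad.
Distance = R·c = 3389.5 × 1.2404 ≈ 4204 km.

4204 km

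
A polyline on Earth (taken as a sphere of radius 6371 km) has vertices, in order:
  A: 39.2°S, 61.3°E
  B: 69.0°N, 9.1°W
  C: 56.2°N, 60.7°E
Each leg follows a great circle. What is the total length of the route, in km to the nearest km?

16920 km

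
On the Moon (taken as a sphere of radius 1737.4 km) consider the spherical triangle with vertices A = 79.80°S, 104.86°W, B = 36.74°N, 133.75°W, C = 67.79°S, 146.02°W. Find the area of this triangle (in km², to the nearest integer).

Side lengths (central angles): a = 1.8315, b = 0.2781, c = 2.0538 rad; semiperimeter s = 2.0818.
By l'Huilier's theorem, tan(E/4) = √[tan(s/2) tan((s−a)/2) tan((s−b)/2) tan((s−c)/2)], giving spherical excess E = 0.2460 rad.
Area = E·R² = 0.2460 × (1737.4)² ≈ 742470 km².

742470 km²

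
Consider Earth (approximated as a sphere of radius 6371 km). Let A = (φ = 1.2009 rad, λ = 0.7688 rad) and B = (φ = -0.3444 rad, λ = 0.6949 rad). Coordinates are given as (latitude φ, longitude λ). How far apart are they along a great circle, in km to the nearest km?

Let φ₁ = 1.2009 rad, φ₂ = -0.3444 rad, and Δλ = -0.0739 rad.
Haversine: a = sin²(Δφ/2) + cos φ₁ cos φ₂ sin²(Δλ/2) = 0.4873 + (0.3615)(0.9413)(0.0014) = 0.48772.
Central angle c = 2·arcsin(√a) = 1.54623 rad.
Distance = R·c = 6371 × 1.5462 ≈ 9851 km.

9851 km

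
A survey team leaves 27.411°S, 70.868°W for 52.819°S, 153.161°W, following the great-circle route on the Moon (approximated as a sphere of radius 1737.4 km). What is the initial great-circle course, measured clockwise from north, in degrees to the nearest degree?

With φ₁ = -0.4784, φ₂ = -0.9219, Δλ = -1.4363 rad, the forward-azimuth formula gives
θ = atan2( sin Δλ cos φ₂ , cos φ₁ sin φ₂ − sin φ₁ cos φ₂ cos Δλ ) = atan2(-0.5989, -0.6700) = -138.21°.
Adding 360° brings this into [0°, 360°): 222°.

222°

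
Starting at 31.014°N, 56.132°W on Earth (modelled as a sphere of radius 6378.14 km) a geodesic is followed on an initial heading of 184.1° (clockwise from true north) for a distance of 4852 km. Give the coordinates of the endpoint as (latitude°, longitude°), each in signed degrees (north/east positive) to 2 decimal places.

Angular distance δ = d/R = 4852/6378.14 = 0.76072 rad; initial bearing θ = 3.2132 rad.
sin φ₂ = sin φ₁ cos δ + cos φ₁ sin δ cos θ = (0.5152)(0.7243) + (0.8570)(0.6894)(-0.9974) = -0.2162, so φ₂ = -12.48°.
Δλ = atan2(sin θ sin δ cos φ₁, cos δ − sin φ₁ sin φ₂) = atan2(-0.0422, 0.8357) = -2.894°.
λ₂ = -56.132° − 2.894° = -59.03°.

-12.48°, -59.03°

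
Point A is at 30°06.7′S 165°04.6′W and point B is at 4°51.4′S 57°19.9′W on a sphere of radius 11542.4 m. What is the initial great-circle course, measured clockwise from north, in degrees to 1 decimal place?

103.4°

Δλ = 107.745° = 1.8805 rad.
y = sin Δλ · cos φ₂ = (0.9524)(0.9964) = 0.9490
x = cos φ₁ sin φ₂ − sin φ₁ cos φ₂ cos Δλ = (0.8650)(-0.0847) − (-0.5017)(0.9964)(-0.3048) = -0.2256
θ = atan2(y, x) = 103.37°, so the bearing is 103.4°.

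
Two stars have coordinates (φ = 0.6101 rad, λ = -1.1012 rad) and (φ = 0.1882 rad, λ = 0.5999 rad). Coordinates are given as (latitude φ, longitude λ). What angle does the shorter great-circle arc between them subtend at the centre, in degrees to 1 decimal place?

89.9°

In radians: φ₁ = 0.6101, φ₂ = 0.1882, Δλ = 97.466° = 1.7011 rad.
cos c = sin φ₁ sin φ₂ + cos φ₁ cos φ₂ cos Δλ = (0.5729)(0.1871) + (0.8196)(0.9823)(-0.1299) = 0.00258,
so c = arccos(0.00258) = 1.56822 rad.
So the angular separation is 89.9°.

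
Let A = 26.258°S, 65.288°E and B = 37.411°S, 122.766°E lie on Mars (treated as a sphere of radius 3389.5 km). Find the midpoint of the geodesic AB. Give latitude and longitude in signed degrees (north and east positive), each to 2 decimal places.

Central angle δ = 0.8609 rad. Interpolating on the sphere with fraction f = 0.5:
P = [sin((1−f)δ)·A + sin(fδ)·B] / sin δ = 0.5502·A + 0.5502·B in Cartesian coordinates,
giving P = (-0.0302, 0.8157, -0.5777), i.e. latitude -35.29°, longitude 92.12°.

-35.29°, 92.12°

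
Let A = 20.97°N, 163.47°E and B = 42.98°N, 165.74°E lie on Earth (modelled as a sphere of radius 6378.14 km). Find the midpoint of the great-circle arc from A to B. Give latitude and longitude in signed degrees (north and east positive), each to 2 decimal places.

31.98°, 164.47°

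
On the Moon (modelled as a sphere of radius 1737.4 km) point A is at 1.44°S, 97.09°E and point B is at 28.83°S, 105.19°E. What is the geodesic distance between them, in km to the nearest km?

863 km

Let φ₁ = -0.0251 rad, φ₂ = -0.5032 rad, and Δλ = 0.1414 rad.
Haversine: a = sin²(Δφ/2) + cos φ₁ cos φ₂ sin²(Δλ/2) = 0.0561 + (0.9997)(0.8761)(0.0050) = 0.06042.
Central angle c = 2·arcsin(√a) = 0.49670 rad.
Distance = R·c = 1737.4 × 0.4967 ≈ 863 km.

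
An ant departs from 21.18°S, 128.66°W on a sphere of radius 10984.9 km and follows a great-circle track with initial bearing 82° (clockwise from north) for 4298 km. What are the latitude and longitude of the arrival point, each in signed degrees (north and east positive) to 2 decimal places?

Angular distance δ = d/R = 4298/10984.9 = 0.39126 rad; initial bearing θ = 1.4312 rad.
sin φ₂ = sin φ₁ cos δ + cos φ₁ sin δ cos θ = (-0.3613)(0.9244) + (0.9324)(0.3814)(0.1392) = -0.2845, so φ₂ = -16.53°.
Δλ = atan2(sin θ sin δ cos φ₁, cos δ − sin φ₁ sin φ₂) = atan2(0.3521, 0.8216) = 23.199°.
λ₂ = -128.660° + 23.199° = -105.46°.

-16.53°, -105.46°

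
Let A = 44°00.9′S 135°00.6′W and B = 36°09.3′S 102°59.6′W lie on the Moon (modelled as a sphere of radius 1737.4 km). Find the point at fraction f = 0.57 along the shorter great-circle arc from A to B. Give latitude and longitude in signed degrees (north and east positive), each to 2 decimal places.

-40.62°, -115.82°

Central angle δ = 0.4458 rad. Interpolating on the sphere with fraction f = 0.57:
P = [sin((1−f)δ)·A + sin(fδ)·B] / sin δ = 0.4419·A + 0.5830·B in Cartesian coordinates,
giving P = (-0.3306, -0.6833, -0.6510), i.e. latitude -40.62°, longitude -115.82°.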